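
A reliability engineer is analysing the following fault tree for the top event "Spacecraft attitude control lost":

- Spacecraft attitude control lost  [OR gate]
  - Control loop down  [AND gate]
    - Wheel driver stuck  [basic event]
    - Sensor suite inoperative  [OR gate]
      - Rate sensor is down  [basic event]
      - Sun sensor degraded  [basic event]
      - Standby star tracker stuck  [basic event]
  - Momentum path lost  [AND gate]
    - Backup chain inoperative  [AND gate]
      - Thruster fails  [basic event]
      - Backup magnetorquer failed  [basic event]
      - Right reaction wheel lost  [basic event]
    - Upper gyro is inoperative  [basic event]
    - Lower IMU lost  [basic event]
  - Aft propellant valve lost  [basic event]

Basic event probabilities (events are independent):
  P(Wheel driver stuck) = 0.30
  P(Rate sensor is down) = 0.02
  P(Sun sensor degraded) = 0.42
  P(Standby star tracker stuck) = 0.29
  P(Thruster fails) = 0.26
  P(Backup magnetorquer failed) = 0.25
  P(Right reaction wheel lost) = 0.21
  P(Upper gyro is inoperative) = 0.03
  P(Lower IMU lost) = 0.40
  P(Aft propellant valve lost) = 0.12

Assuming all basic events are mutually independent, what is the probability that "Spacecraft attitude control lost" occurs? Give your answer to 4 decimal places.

0.2776

P(Sensor suite inoperative) [OR] = 1 − (1−0.02) × (1−0.42) × (1−0.29) = 0.596436
P(Control loop down) [AND] = 0.30 × 0.596436 = 0.178931
P(Backup chain inoperative) [AND] = 0.26 × 0.25 × 0.21 = 0.013650
P(Momentum path lost) [AND] = 0.013650 × 0.03 × 0.40 = 0.000164
P(Spacecraft attitude control lost) [OR] = 1 − (1−0.178931) × (1−0.000164) × (1−0.12) = 0.277578
Rounded to 4 decimal places: P(Spacecraft attitude control lost) ≈ 0.2776.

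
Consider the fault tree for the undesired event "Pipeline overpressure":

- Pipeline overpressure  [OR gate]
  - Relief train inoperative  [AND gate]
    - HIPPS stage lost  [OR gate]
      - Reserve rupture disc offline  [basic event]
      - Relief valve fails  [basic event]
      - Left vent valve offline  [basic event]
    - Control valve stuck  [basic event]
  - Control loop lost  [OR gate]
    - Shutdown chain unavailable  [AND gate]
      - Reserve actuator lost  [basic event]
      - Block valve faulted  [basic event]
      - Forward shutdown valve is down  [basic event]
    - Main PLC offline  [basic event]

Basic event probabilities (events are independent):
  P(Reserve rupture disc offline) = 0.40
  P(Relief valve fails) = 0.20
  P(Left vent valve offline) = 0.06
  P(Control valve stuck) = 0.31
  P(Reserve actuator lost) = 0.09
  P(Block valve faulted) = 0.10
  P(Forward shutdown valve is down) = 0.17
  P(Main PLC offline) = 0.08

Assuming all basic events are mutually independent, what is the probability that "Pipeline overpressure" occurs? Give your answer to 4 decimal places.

0.2377

P(HIPPS stage lost) [OR] = 1 − (1−0.40) × (1−0.20) × (1−0.06) = 0.548800
P(Relief train inoperative) [AND] = 0.548800 × 0.31 = 0.170128
P(Shutdown chain unavailable) [AND] = 0.09 × 0.10 × 0.17 = 0.001530
P(Control loop lost) [OR] = 1 − (1−0.001530) × (1−0.08) = 0.081408
P(Pipeline overpressure) [OR] = 1 − (1−0.170128) × (1−0.081408) = 0.237686
Rounded to 4 decimal places: P(Pipeline overpressure) ≈ 0.2377.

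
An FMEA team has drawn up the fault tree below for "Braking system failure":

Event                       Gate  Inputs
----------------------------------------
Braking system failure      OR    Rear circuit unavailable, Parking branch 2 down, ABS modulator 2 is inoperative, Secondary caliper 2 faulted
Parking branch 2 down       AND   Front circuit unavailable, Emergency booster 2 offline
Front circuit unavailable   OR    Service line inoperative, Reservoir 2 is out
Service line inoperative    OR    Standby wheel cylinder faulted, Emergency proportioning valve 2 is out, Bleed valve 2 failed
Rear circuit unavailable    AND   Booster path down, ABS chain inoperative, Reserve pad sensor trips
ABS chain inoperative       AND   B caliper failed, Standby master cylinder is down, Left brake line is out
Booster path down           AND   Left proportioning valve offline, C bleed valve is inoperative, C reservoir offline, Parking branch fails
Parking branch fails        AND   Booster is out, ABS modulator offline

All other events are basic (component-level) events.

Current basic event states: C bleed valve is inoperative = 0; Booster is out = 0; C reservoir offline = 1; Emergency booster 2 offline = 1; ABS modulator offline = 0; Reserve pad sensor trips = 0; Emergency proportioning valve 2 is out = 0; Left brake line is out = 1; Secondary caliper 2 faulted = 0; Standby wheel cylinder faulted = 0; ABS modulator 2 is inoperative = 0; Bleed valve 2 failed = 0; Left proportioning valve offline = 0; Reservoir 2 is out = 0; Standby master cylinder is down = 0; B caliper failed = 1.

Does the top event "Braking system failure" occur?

No

Parking branch fails [AND]: Booster is out=not, ABS modulator offline=not → not all inputs occur → does not occur.
Booster path down [AND]: Left proportioning valve offline=not, C bleed valve is inoperative=not, C reservoir offline=occurs, Parking branch fails=not → not all inputs occur → does not occur.
ABS chain inoperative [AND]: B caliper failed=occurs, Standby master cylinder is down=not, Left brake line is out=occurs → not all inputs occur → does not occur.
Rear circuit unavailable [AND]: Booster path down=not, ABS chain inoperative=not, Reserve pad sensor trips=not → not all inputs occur → does not occur.
Service line inoperative [OR]: Standby wheel cylinder faulted=not, Emergency proportioning valve 2 is out=not, Bleed valve 2 failed=not → no input occurs → does not occur.
Front circuit unavailable [OR]: Service line inoperative=not, Reservoir 2 is out=not → no input occurs → does not occur.
Parking branch 2 down [AND]: Front circuit unavailable=not, Emergency booster 2 offline=occurs → not all inputs occur → does not occur.
Braking system failure [OR]: Rear circuit unavailable=not, Parking branch 2 down=not, ABS modulator 2 is inoperative=not, Secondary caliper 2 faulted=not → no input occurs → does not occur.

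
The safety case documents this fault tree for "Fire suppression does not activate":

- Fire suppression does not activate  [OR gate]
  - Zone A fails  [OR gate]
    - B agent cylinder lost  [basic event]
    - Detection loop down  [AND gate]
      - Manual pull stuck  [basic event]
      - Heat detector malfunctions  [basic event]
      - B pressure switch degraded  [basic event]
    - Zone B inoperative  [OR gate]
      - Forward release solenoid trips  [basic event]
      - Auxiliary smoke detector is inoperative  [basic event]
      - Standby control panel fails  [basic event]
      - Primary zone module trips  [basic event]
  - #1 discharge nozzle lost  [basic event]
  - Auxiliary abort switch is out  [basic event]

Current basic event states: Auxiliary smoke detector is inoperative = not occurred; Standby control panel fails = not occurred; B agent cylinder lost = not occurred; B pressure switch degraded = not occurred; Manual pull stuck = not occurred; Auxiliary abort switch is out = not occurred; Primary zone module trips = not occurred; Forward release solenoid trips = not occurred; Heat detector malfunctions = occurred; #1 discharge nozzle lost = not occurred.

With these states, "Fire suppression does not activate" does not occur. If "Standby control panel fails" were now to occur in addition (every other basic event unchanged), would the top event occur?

Counterfactual: set "Standby control panel fails" to occurred.
Detection loop down [AND]: Manual pull stuck=not, Heat detector malfunctions=occurs, B pressure switch degraded=not → not all inputs occur → does not occur.
Zone B inoperative [OR]: Forward release solenoid trips=not, Auxiliary smoke detector is inoperative=not, Standby control panel fails=occurs, Primary zone module trips=not → at least one input occurs → occurs.
Zone A fails [OR]: B agent cylinder lost=not, Detection loop down=not, Zone B inoperative=occurs → at least one input occurs → occurs.
Fire suppression does not activate [OR]: Zone A fails=occurs, #1 discharge nozzle lost=not, Auxiliary abort switch is out=not → at least one input occurs → occurs.

Yes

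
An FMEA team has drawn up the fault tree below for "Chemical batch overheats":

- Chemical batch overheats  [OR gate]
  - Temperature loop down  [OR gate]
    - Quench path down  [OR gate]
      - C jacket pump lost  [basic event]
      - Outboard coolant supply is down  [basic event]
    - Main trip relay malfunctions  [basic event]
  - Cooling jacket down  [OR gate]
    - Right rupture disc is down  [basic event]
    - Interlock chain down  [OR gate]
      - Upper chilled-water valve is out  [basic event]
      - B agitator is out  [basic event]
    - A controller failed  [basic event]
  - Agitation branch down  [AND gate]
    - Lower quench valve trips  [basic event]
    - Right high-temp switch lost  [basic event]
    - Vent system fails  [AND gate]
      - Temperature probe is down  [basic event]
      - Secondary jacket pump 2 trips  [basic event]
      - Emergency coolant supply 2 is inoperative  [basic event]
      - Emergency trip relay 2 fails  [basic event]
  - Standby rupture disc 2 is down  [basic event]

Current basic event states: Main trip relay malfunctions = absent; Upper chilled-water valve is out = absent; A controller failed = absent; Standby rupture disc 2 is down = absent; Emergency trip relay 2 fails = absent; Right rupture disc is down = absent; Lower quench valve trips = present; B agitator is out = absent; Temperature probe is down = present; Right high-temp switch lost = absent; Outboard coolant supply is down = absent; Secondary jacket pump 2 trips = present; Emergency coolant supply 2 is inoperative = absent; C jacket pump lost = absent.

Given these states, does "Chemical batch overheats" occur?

No

Quench path down [OR]: C jacket pump lost=not, Outboard coolant supply is down=not → no input occurs → does not occur.
Temperature loop down [OR]: Quench path down=not, Main trip relay malfunctions=not → no input occurs → does not occur.
Interlock chain down [OR]: Upper chilled-water valve is out=not, B agitator is out=not → no input occurs → does not occur.
Cooling jacket down [OR]: Right rupture disc is down=not, Interlock chain down=not, A controller failed=not → no input occurs → does not occur.
Vent system fails [AND]: Temperature probe is down=occurs, Secondary jacket pump 2 trips=occurs, Emergency coolant supply 2 is inoperative=not, Emergency trip relay 2 fails=not → not all inputs occur → does not occur.
Agitation branch down [AND]: Lower quench valve trips=occurs, Right high-temp switch lost=not, Vent system fails=not → not all inputs occur → does not occur.
Chemical batch overheats [OR]: Temperature loop down=not, Cooling jacket down=not, Agitation branch down=not, Standby rupture disc 2 is down=not → no input occurs → does not occur.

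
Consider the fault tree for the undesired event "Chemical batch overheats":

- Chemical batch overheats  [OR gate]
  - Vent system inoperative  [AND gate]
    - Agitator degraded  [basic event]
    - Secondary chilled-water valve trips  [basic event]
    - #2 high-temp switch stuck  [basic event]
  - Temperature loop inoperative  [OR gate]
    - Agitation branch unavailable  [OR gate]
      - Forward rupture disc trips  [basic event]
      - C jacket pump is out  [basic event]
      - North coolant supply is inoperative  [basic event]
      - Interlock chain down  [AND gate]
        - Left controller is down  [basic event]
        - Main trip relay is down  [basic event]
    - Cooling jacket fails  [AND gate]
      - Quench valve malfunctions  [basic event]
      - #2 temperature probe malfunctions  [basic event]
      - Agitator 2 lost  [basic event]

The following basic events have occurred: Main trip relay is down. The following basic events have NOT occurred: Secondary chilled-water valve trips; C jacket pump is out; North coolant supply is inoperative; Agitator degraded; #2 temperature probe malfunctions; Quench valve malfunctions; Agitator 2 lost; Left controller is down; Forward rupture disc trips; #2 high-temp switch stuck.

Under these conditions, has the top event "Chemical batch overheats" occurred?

No

Vent system inoperative [AND]: Agitator degraded=not, Secondary chilled-water valve trips=not, #2 high-temp switch stuck=not → not all inputs occur → does not occur.
Interlock chain down [AND]: Left controller is down=not, Main trip relay is down=occurs → not all inputs occur → does not occur.
Agitation branch unavailable [OR]: Forward rupture disc trips=not, C jacket pump is out=not, North coolant supply is inoperative=not, Interlock chain down=not → no input occurs → does not occur.
Cooling jacket fails [AND]: Quench valve malfunctions=not, #2 temperature probe malfunctions=not, Agitator 2 lost=not → not all inputs occur → does not occur.
Temperature loop inoperative [OR]: Agitation branch unavailable=not, Cooling jacket fails=not → no input occurs → does not occur.
Chemical batch overheats [OR]: Vent system inoperative=not, Temperature loop inoperative=not → no input occurs → does not occur.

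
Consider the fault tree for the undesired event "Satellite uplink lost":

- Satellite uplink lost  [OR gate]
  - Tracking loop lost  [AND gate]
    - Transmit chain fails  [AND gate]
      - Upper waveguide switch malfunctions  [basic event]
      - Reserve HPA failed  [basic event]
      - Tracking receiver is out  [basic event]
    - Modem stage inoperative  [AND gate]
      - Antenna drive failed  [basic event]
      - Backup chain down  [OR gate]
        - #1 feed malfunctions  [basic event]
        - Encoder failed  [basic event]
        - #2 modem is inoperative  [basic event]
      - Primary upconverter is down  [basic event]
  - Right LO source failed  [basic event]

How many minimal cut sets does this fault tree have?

4

Transmit chain fails [AND]: one cut set from each child combined → 1 × 1 × 1 = 1 cut set(s).
Backup chain down [OR]: union of children's cut sets → 3 cut set(s).
Modem stage inoperative [AND]: one cut set from each child combined → 1 × 3 × 1 = 3 cut set(s).
Tracking loop lost [AND]: one cut set from each child combined → 1 × 3 = 3 cut set(s).
Satellite uplink lost [OR]: union of children's cut sets → 4 cut set(s).
Minimal cut sets: {#1 feed malfunctions, Antenna drive failed, Primary upconverter is down, Reserve HPA failed, Tracking receiver is out, Upper waveguide switch malfunctions}; {Antenna drive failed, Encoder failed, Primary upconverter is down, Reserve HPA failed, Tracking receiver is out, Upper waveguide switch malfunctions}; {#2 modem is inoperative, Antenna drive failed, Primary upconverter is down, Reserve HPA failed, Tracking receiver is out, Upper waveguide switch malfunctions}; {Right LO source failed}.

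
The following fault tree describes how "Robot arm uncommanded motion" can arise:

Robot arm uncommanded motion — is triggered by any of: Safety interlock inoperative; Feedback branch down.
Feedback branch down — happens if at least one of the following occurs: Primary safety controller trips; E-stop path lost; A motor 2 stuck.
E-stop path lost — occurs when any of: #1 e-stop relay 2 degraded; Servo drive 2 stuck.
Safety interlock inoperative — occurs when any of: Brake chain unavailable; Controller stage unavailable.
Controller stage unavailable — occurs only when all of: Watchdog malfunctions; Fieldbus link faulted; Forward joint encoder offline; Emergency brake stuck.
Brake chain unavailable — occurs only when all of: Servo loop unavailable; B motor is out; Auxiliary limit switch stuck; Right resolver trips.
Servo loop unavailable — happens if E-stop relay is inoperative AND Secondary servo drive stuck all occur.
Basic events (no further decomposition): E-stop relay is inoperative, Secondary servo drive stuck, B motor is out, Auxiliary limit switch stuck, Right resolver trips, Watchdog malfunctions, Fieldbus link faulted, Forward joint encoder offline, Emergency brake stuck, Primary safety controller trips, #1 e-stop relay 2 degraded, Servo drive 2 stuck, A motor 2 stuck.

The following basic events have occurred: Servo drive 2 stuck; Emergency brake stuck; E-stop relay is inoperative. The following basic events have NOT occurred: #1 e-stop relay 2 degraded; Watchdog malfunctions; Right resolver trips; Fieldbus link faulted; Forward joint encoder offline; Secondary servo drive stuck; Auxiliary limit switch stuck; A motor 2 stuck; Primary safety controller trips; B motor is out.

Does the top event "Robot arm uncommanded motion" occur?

Yes

Servo loop unavailable [AND]: E-stop relay is inoperative=occurs, Secondary servo drive stuck=not → not all inputs occur → does not occur.
Brake chain unavailable [AND]: Servo loop unavailable=not, B motor is out=not, Auxiliary limit switch stuck=not, Right resolver trips=not → not all inputs occur → does not occur.
Controller stage unavailable [AND]: Watchdog malfunctions=not, Fieldbus link faulted=not, Forward joint encoder offline=not, Emergency brake stuck=occurs → not all inputs occur → does not occur.
Safety interlock inoperative [OR]: Brake chain unavailable=not, Controller stage unavailable=not → no input occurs → does not occur.
E-stop path lost [OR]: #1 e-stop relay 2 degraded=not, Servo drive 2 stuck=occurs → at least one input occurs → occurs.
Feedback branch down [OR]: Primary safety controller trips=not, E-stop path lost=occurs, A motor 2 stuck=not → at least one input occurs → occurs.
Robot arm uncommanded motion [OR]: Safety interlock inoperative=not, Feedback branch down=occurs → at least one input occurs → occurs.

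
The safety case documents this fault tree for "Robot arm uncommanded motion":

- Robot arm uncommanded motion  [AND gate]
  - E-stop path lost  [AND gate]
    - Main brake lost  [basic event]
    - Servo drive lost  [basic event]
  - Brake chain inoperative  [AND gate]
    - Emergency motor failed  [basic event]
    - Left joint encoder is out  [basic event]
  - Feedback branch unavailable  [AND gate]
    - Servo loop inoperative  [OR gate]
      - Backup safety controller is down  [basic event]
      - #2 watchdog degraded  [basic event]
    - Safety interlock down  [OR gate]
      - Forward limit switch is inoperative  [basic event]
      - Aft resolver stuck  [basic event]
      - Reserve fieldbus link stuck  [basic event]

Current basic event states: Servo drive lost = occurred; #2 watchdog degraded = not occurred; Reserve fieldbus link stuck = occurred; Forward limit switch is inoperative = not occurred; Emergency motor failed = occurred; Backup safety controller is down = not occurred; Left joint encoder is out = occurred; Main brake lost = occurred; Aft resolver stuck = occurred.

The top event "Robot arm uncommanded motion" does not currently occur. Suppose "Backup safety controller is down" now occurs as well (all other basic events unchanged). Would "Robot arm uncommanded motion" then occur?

Yes

Counterfactual: set "Backup safety controller is down" to occurred.
E-stop path lost [AND]: Main brake lost=occurs, Servo drive lost=occurs → all inputs occur → occurs.
Brake chain inoperative [AND]: Emergency motor failed=occurs, Left joint encoder is out=occurs → all inputs occur → occurs.
Servo loop inoperative [OR]: Backup safety controller is down=occurs, #2 watchdog degraded=not → at least one input occurs → occurs.
Safety interlock down [OR]: Forward limit switch is inoperative=not, Aft resolver stuck=occurs, Reserve fieldbus link stuck=occurs → at least one input occurs → occurs.
Feedback branch unavailable [AND]: Servo loop inoperative=occurs, Safety interlock down=occurs → all inputs occur → occurs.
Robot arm uncommanded motion [AND]: E-stop path lost=occurs, Brake chain inoperative=occurs, Feedback branch unavailable=occurs → all inputs occur → occurs.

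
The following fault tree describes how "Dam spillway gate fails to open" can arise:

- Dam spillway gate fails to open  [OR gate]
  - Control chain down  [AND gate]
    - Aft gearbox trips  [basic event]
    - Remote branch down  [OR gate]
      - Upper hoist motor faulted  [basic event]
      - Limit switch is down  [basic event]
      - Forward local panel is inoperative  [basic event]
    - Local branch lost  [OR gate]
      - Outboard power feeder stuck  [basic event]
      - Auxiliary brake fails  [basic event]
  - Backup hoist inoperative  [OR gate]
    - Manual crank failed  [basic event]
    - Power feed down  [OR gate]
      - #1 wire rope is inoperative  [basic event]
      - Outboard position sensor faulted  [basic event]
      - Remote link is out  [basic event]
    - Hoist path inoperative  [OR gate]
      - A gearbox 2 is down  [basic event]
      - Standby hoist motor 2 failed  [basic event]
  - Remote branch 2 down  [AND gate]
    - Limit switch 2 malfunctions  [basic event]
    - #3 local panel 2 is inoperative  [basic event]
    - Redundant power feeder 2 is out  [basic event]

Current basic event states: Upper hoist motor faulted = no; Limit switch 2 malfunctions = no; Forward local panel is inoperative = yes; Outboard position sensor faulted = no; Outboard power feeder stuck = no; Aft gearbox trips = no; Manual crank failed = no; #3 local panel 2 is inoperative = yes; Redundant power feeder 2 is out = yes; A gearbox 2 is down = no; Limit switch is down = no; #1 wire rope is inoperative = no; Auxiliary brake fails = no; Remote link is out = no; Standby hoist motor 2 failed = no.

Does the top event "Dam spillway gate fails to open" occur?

No

Remote branch down [OR]: Upper hoist motor faulted=not, Limit switch is down=not, Forward local panel is inoperative=occurs → at least one input occurs → occurs.
Local branch lost [OR]: Outboard power feeder stuck=not, Auxiliary brake fails=not → no input occurs → does not occur.
Control chain down [AND]: Aft gearbox trips=not, Remote branch down=occurs, Local branch lost=not → not all inputs occur → does not occur.
Power feed down [OR]: #1 wire rope is inoperative=not, Outboard position sensor faulted=not, Remote link is out=not → no input occurs → does not occur.
Hoist path inoperative [OR]: A gearbox 2 is down=not, Standby hoist motor 2 failed=not → no input occurs → does not occur.
Backup hoist inoperative [OR]: Manual crank failed=not, Power feed down=not, Hoist path inoperative=not → no input occurs → does not occur.
Remote branch 2 down [AND]: Limit switch 2 malfunctions=not, #3 local panel 2 is inoperative=occurs, Redundant power feeder 2 is out=occurs → not all inputs occur → does not occur.
Dam spillway gate fails to open [OR]: Control chain down=not, Backup hoist inoperative=not, Remote branch 2 down=not → no input occurs → does not occur.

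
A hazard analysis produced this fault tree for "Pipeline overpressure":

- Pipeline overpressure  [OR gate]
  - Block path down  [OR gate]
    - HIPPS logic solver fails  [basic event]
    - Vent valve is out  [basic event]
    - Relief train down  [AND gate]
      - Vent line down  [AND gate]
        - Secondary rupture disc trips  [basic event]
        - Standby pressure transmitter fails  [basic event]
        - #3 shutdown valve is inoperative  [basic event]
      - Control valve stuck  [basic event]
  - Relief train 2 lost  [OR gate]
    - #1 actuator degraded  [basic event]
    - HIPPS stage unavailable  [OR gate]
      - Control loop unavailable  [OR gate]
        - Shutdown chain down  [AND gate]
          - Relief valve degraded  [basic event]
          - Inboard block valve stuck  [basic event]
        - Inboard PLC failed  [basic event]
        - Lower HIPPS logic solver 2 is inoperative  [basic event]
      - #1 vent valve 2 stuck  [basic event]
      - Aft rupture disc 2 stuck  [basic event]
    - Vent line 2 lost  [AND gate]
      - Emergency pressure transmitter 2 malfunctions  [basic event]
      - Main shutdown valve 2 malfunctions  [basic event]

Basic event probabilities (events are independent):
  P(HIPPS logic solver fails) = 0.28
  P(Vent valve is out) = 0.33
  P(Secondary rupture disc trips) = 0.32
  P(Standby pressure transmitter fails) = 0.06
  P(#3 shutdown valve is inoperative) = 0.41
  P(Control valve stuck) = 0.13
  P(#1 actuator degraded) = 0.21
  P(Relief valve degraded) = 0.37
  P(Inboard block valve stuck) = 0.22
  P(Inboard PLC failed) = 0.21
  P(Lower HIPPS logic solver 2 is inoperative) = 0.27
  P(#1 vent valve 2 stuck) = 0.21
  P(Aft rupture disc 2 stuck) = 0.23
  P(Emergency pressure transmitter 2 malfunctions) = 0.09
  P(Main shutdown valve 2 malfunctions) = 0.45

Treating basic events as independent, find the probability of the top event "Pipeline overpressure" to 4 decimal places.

P(Vent line down) [AND] = 0.32 × 0.06 × 0.41 = 0.007872
P(Relief train down) [AND] = 0.007872 × 0.13 = 0.001023
P(Block path down) [OR] = 1 − (1−0.28) × (1−0.33) × (1−0.001023) = 0.518093
P(Shutdown chain down) [AND] = 0.37 × 0.22 = 0.081400
P(Control loop unavailable) [OR] = 1 − (1−0.081400) × (1−0.21) × (1−0.27) = 0.470243
P(HIPPS stage unavailable) [OR] = 1 − (1−0.470243) × (1−0.21) × (1−0.23) = 0.677749
P(Vent line 2 lost) [AND] = 0.09 × 0.45 = 0.040500
P(Relief train 2 lost) [OR] = 1 − (1−0.21) × (1−0.677749) × (1−0.040500) = 0.755732
P(Pipeline overpressure) [OR] = 1 − (1−0.518093) × (1−0.755732) = 0.882286
Rounded to 4 decimal places: P(Pipeline overpressure) ≈ 0.8823.

0.8823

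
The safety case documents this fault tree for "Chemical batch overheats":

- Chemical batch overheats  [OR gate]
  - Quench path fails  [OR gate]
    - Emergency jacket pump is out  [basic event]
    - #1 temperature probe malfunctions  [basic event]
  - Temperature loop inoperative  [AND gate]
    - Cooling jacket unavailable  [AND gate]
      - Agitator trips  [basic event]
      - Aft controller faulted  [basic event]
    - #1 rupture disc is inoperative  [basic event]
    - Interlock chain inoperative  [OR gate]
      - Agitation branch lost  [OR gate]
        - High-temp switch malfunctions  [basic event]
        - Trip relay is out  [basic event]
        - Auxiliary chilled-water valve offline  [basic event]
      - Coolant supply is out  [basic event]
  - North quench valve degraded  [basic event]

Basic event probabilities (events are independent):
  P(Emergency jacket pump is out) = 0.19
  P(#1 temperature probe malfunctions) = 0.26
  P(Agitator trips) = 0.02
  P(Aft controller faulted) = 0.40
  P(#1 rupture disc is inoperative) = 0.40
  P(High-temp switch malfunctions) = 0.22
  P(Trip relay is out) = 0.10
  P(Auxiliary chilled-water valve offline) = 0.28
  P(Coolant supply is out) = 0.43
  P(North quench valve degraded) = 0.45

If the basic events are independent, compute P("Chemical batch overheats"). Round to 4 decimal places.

P(Quench path fails) [OR] = 1 − (1−0.19) × (1−0.26) = 0.400600
P(Cooling jacket unavailable) [AND] = 0.02 × 0.40 = 0.008000
P(Agitation branch lost) [OR] = 1 − (1−0.22) × (1−0.10) × (1−0.28) = 0.494560
P(Interlock chain inoperative) [OR] = 1 − (1−0.494560) × (1−0.43) = 0.711899
P(Temperature loop inoperative) [AND] = 0.008000 × 0.40 × 0.711899 = 0.002278
P(Chemical batch overheats) [OR] = 1 − (1−0.400600) × (1−0.002278) × (1−0.45) = 0.671081
Rounded to 4 decimal places: P(Chemical batch overheats) ≈ 0.6711.

0.6711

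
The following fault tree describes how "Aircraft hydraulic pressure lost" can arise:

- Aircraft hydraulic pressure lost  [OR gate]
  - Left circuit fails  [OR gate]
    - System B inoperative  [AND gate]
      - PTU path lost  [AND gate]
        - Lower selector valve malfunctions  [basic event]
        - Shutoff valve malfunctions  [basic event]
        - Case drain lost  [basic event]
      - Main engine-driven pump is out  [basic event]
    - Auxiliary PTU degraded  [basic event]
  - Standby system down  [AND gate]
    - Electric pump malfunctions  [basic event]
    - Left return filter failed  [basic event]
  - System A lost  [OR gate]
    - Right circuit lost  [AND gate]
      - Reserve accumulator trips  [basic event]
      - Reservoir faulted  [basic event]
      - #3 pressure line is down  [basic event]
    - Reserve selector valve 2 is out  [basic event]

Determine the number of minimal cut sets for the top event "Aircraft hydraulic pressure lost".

5

PTU path lost [AND]: one cut set from each child combined → 1 × 1 × 1 = 1 cut set(s).
System B inoperative [AND]: one cut set from each child combined → 1 × 1 = 1 cut set(s).
Left circuit fails [OR]: union of children's cut sets → 2 cut set(s).
Standby system down [AND]: one cut set from each child combined → 1 × 1 = 1 cut set(s).
Right circuit lost [AND]: one cut set from each child combined → 1 × 1 × 1 = 1 cut set(s).
System A lost [OR]: union of children's cut sets → 2 cut set(s).
Aircraft hydraulic pressure lost [OR]: union of children's cut sets → 5 cut set(s).
Minimal cut sets: {Case drain lost, Lower selector valve malfunctions, Main engine-driven pump is out, Shutoff valve malfunctions}; {Auxiliary PTU degraded}; {Electric pump malfunctions, Left return filter failed}; {#3 pressure line is down, Reserve accumulator trips, Reservoir faulted}; {Reserve selector valve 2 is out}.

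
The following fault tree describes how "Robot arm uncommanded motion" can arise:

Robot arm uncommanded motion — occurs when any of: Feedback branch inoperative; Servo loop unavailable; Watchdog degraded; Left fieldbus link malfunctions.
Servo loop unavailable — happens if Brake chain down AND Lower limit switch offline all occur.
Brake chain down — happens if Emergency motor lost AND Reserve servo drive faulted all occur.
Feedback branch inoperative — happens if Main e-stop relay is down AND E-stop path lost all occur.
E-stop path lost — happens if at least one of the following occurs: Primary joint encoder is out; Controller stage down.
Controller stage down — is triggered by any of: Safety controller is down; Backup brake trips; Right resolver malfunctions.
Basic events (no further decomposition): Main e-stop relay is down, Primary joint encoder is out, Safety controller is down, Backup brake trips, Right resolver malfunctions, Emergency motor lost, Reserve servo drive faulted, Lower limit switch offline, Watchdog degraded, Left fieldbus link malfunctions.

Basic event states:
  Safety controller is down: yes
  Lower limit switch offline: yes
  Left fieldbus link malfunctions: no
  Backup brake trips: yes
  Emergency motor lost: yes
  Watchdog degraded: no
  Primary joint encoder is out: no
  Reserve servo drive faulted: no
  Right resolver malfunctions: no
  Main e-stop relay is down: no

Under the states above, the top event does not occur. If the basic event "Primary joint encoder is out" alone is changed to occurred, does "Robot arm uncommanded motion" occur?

No

Counterfactual: set "Primary joint encoder is out" to occurred.
Controller stage down [OR]: Safety controller is down=occurs, Backup brake trips=occurs, Right resolver malfunctions=not → at least one input occurs → occurs.
E-stop path lost [OR]: Primary joint encoder is out=occurs, Controller stage down=occurs → at least one input occurs → occurs.
Feedback branch inoperative [AND]: Main e-stop relay is down=not, E-stop path lost=occurs → not all inputs occur → does not occur.
Brake chain down [AND]: Emergency motor lost=occurs, Reserve servo drive faulted=not → not all inputs occur → does not occur.
Servo loop unavailable [AND]: Brake chain down=not, Lower limit switch offline=occurs → not all inputs occur → does not occur.
Robot arm uncommanded motion [OR]: Feedback branch inoperative=not, Servo loop unavailable=not, Watchdog degraded=not, Left fieldbus link malfunctions=not → no input occurs → does not occur.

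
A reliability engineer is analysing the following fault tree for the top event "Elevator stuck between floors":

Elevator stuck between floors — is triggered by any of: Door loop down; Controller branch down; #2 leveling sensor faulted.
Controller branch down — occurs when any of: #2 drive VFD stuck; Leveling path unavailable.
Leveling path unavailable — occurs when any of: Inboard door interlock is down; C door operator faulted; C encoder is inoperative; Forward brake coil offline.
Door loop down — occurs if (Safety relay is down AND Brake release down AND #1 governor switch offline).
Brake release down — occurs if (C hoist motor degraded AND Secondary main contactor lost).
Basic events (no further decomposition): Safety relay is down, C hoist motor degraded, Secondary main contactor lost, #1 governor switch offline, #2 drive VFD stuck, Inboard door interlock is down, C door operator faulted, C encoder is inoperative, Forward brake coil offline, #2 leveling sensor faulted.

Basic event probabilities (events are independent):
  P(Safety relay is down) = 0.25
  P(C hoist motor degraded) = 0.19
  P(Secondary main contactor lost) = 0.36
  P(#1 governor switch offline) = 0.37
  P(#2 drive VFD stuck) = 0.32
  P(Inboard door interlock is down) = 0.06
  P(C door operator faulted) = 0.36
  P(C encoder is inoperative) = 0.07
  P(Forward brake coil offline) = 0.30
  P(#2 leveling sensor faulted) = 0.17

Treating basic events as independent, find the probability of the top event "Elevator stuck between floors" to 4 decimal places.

P(Brake release down) [AND] = 0.19 × 0.36 = 0.068400
P(Door loop down) [AND] = 0.25 × 0.068400 × 0.37 = 0.006327
P(Leveling path unavailable) [OR] = 1 − (1−0.06) × (1−0.36) × (1−0.07) × (1−0.30) = 0.608358
P(Controller branch down) [OR] = 1 − (1−0.32) × (1−0.608358) = 0.733683
P(Elevator stuck between floors) [OR] = 1 − (1−0.006327) × (1−0.733683) × (1−0.17) = 0.780355
Rounded to 4 decimal places: P(Elevator stuck between floors) ≈ 0.7804.

0.7804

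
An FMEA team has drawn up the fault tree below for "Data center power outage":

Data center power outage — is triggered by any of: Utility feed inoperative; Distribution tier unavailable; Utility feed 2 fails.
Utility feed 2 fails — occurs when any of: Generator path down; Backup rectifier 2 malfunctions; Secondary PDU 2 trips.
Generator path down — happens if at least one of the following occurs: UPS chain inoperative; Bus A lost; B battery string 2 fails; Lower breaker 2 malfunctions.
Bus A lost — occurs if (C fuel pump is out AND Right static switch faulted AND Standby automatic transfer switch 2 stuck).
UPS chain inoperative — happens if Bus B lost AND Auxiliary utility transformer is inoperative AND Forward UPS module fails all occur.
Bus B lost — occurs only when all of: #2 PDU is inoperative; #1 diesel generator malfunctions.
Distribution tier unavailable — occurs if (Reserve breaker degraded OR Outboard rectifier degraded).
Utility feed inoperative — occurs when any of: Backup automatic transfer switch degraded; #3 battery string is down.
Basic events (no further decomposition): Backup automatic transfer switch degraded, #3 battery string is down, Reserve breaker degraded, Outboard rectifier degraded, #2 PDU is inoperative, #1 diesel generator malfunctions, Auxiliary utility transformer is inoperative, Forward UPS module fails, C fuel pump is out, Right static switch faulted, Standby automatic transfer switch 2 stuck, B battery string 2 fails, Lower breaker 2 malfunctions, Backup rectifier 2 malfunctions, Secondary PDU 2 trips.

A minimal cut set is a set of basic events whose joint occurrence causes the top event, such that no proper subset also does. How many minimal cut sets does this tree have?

10

Utility feed inoperative [OR]: union of children's cut sets → 2 cut set(s).
Distribution tier unavailable [OR]: union of children's cut sets → 2 cut set(s).
Bus B lost [AND]: one cut set from each child combined → 1 × 1 = 1 cut set(s).
UPS chain inoperative [AND]: one cut set from each child combined → 1 × 1 × 1 = 1 cut set(s).
Bus A lost [AND]: one cut set from each child combined → 1 × 1 × 1 = 1 cut set(s).
Generator path down [OR]: union of children's cut sets → 4 cut set(s).
Utility feed 2 fails [OR]: union of children's cut sets → 6 cut set(s).
Data center power outage [OR]: union of children's cut sets → 10 cut set(s).
Minimal cut sets: {Backup automatic transfer switch degraded}; {#3 battery string is down}; {Reserve breaker degraded}; {Outboard rectifier degraded}; {#1 diesel generator malfunctions, #2 PDU is inoperative, Auxiliary utility transformer is inoperative, Forward UPS module fails}; {C fuel pump is out, Right static switch faulted, Standby automatic transfer switch 2 stuck}; {B battery string 2 fails}; {Lower breaker 2 malfunctions}; {Backup rectifier 2 malfunctions}; {Secondary PDU 2 trips}.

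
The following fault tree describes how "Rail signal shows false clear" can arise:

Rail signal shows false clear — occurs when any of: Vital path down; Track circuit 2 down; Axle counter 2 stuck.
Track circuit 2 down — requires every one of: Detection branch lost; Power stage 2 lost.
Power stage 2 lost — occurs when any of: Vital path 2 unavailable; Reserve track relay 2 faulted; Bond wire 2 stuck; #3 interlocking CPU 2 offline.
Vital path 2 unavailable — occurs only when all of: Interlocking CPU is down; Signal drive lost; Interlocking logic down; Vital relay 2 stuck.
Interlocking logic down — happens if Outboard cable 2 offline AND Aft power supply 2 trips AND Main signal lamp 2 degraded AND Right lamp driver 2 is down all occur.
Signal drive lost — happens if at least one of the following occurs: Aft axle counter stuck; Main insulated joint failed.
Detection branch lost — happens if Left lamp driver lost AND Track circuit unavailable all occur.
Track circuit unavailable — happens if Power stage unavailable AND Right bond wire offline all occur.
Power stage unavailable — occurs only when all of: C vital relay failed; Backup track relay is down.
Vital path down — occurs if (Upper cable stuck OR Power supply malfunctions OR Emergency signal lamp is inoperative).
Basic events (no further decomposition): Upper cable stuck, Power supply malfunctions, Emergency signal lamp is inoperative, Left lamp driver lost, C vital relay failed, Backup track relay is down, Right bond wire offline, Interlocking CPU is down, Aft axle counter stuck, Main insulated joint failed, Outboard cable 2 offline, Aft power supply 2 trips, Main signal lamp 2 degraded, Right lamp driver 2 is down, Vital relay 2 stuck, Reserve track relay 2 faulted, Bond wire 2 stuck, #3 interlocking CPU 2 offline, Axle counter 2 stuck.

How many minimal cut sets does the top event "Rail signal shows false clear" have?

Vital path down [OR]: union of children's cut sets → 3 cut set(s).
Power stage unavailable [AND]: one cut set from each child combined → 1 × 1 = 1 cut set(s).
Track circuit unavailable [AND]: one cut set from each child combined → 1 × 1 = 1 cut set(s).
Detection branch lost [AND]: one cut set from each child combined → 1 × 1 = 1 cut set(s).
Signal drive lost [OR]: union of children's cut sets → 2 cut set(s).
Interlocking logic down [AND]: one cut set from each child combined → 1 × 1 × 1 × 1 = 1 cut set(s).
Vital path 2 unavailable [AND]: one cut set from each child combined → 1 × 2 × 1 × 1 = 2 cut set(s).
Power stage 2 lost [OR]: union of children's cut sets → 5 cut set(s).
Track circuit 2 down [AND]: one cut set from each child combined → 1 × 5 = 5 cut set(s).
Rail signal shows false clear [OR]: union of children's cut sets → 9 cut set(s).
Minimal cut sets: {Upper cable stuck}; {Power supply malfunctions}; {Emergency signal lamp is inoperative}; {Aft axle counter stuck, Aft power supply 2 trips, Backup track relay is down, C vital relay failed, Interlocking CPU is down, Left lamp driver lost, Main signal lamp 2 degraded, Outboard cable 2 offline, Right bond wire offline, Right lamp driver 2 is down, Vital relay 2 stuck}; {Aft power supply 2 trips, Backup track relay is down, C vital relay failed, Interlocking CPU is down, Left lamp driver lost, Main insulated joint failed, Main signal lamp 2 degraded, Outboard cable 2 offline, Right bond wire offline, Right lamp driver 2 is down, Vital relay 2 stuck}; {Backup track relay is down, C vital relay failed, Left lamp driver lost, Reserve track relay 2 faulted, Right bond wire offline}; {Backup track relay is down, Bond wire 2 stuck, C vital relay failed, Left lamp driver lost, Right bond wire offline}; {#3 interlocking CPU 2 offline, Backup track relay is down, C vital relay failed, Left lamp driver lost, Right bond wire offline}; {Axle counter 2 stuck}.

9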